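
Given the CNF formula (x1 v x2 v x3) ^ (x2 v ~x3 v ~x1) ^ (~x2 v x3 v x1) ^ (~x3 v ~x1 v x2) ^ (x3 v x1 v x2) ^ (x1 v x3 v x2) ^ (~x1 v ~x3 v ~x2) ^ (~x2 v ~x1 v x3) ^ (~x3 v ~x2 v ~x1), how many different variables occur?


Identify each distinct variable in the formula.
Variables found: x1, x2, x3.
Total distinct variables = 3.

3


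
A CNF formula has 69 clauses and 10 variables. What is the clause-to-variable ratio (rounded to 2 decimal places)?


Clause-to-variable ratio = clauses / variables.
69 / 10 = 6.9.

6.9


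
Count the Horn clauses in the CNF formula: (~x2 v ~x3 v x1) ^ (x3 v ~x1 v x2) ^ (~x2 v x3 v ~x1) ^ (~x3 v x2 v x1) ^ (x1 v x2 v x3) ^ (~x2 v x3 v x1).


A Horn clause has at most one positive literal.
Clause 1: 1 positive lit(s) -> Horn
Clause 2: 2 positive lit(s) -> not Horn
Clause 3: 1 positive lit(s) -> Horn
Clause 4: 2 positive lit(s) -> not Horn
Clause 5: 3 positive lit(s) -> not Horn
Clause 6: 2 positive lit(s) -> not Horn
Total Horn clauses = 2.

2


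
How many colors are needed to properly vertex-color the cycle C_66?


A cycle on an even number of vertices is bipartite: alternate two colors around the cycle.
Since 66 is even, two colors suffice, and at least two are needed because the graph has edges.
Chromatic number = 2.

2


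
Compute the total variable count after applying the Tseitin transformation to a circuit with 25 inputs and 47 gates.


The Tseitin transformation introduces one auxiliary variable per gate.
Total variables = inputs + gates = 25 + 47 = 72.

72


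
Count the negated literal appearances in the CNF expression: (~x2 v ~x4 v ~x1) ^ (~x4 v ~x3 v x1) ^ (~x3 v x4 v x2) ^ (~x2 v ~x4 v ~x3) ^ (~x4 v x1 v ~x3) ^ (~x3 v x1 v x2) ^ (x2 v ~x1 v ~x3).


Scan each clause for negated literals.
Clause 1: 3 negative; Clause 2: 2 negative; Clause 3: 1 negative; Clause 4: 3 negative; Clause 5: 2 negative; Clause 6: 1 negative; Clause 7: 2 negative.
Total negative literal occurrences = 14.

14


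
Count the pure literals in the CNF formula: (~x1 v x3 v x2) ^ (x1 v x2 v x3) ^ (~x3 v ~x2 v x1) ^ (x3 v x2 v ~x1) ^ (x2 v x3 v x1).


A pure literal appears in only one polarity across all clauses.
No pure literals found.
Count = 0.

0


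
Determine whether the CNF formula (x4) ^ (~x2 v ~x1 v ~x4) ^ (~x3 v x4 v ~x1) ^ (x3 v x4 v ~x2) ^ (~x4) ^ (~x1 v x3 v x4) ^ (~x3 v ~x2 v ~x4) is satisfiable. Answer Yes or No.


Check all 16 possible truth assignments.
Number of satisfying assignments found: 0.
The formula is unsatisfiable.

No


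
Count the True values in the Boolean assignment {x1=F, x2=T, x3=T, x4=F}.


The weight is the number of variables assigned True.
True variables: x2, x3.
Weight = 2.

2


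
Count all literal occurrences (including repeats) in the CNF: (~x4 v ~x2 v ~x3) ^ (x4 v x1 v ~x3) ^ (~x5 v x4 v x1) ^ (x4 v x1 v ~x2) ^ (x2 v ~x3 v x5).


Clause lengths: 3, 3, 3, 3, 3.
Sum = 3 + 3 + 3 + 3 + 3 = 15.

15


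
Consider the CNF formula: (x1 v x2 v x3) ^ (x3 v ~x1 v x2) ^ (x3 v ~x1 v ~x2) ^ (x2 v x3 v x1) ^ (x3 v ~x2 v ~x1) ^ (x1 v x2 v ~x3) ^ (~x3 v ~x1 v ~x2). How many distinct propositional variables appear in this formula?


Identify each distinct variable in the formula.
Variables found: x1, x2, x3.
Total distinct variables = 3.

3


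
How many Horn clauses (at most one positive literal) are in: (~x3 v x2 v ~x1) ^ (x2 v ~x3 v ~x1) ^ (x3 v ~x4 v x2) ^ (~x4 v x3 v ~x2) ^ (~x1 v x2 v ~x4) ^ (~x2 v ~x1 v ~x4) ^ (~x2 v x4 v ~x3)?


A Horn clause has at most one positive literal.
Clause 1: 1 positive lit(s) -> Horn
Clause 2: 1 positive lit(s) -> Horn
Clause 3: 2 positive lit(s) -> not Horn
Clause 4: 1 positive lit(s) -> Horn
Clause 5: 1 positive lit(s) -> Horn
Clause 6: 0 positive lit(s) -> Horn
Clause 7: 1 positive lit(s) -> Horn
Total Horn clauses = 6.

6


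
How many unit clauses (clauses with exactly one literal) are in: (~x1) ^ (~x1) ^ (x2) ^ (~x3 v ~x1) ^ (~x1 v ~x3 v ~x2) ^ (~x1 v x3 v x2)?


A unit clause contains exactly one literal.
Unit clauses found: (~x1), (~x1), (x2).
Count = 3.

3


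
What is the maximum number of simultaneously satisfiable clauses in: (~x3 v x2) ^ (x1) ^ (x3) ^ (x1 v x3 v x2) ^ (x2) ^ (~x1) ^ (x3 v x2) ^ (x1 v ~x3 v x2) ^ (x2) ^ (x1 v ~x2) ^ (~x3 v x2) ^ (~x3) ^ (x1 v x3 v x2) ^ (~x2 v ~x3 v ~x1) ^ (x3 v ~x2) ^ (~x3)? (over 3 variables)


Enumerate all 8 truth assignments.
For each, count how many of the 16 clauses are satisfied.
The formula is not fully satisfiable, so the maximum is below 16.
Maximum simultaneously satisfiable clauses = 13.

13


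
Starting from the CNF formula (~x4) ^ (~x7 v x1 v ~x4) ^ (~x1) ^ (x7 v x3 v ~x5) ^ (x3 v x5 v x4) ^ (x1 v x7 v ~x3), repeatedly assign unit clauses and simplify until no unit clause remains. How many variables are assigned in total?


Unit propagation repeatedly assigns the literal in any unit clause, then simplifies.
Assignments in order: x4 = F, x1 = F.
No further unit clauses remain.
Total variables assigned = 2.

2


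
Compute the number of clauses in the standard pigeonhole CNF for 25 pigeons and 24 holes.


The PHP encoding has two parts:
1) At-least-one-hole clauses: 25 (one per pigeon, each with 24 literals).
2) At-most-one-pigeon-per-hole clauses: 24 holes * C(25,2) = 24 * 300 = 7200.
Total clauses = 25 + 7200 = 7225.

7225


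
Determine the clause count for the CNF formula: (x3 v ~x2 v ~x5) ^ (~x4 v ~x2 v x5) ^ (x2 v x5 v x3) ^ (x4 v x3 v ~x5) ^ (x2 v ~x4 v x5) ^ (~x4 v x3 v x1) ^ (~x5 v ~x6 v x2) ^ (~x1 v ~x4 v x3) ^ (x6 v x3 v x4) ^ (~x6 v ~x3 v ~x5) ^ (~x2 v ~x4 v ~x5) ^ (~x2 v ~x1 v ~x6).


Each group enclosed in parentheses joined by ^ is one clause.
Counting the conjuncts: 12 clauses.

12


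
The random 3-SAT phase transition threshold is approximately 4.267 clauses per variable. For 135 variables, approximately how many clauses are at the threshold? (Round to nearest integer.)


The 3-SAT phase transition occurs at approximately 4.267 clauses per variable.
m = 4.267 * 135 = 576.045.
Rounded to nearest integer: 576.

576


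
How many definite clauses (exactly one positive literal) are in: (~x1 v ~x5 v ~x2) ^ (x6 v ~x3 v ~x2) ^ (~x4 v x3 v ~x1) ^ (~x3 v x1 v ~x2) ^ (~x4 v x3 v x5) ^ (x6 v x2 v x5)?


A definite clause has exactly one positive literal.
Clause 1: 0 positive -> not definite
Clause 2: 1 positive -> definite
Clause 3: 1 positive -> definite
Clause 4: 1 positive -> definite
Clause 5: 2 positive -> not definite
Clause 6: 3 positive -> not definite
Definite clause count = 3.

3


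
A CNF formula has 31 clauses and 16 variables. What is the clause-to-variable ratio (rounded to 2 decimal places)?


Clause-to-variable ratio = clauses / variables.
31 / 16 = 1.94.

1.94


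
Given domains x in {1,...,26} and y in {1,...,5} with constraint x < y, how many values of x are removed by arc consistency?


For the constraint x < y, x needs a supporting value in y's domain.
x can be at most 4 (one less than y's maximum).
Valid x values from domain: 4 out of 26.
Pruned = 26 - 4 = 22.

22


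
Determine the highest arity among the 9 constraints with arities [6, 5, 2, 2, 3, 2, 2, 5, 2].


The arities are: 6, 5, 2, 2, 3, 2, 2, 5, 2.
Scan for the maximum value.
Maximum arity = 6.

6


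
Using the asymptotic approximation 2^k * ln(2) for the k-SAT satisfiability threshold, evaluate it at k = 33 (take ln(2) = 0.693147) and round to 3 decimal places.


Using the asymptotic formula: threshold ~ 2^k * ln(2).
2^33 = 8589934592.
8589934592 * 0.693147 = 5954087392.641.

5954087392.641


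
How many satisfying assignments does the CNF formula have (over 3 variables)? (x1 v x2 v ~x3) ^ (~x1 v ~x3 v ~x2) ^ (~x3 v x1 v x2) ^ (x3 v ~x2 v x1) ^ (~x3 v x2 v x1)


Enumerate all 8 truth assignments over 3 variables.
Test each against every clause.
Satisfying assignments found: 5.

5


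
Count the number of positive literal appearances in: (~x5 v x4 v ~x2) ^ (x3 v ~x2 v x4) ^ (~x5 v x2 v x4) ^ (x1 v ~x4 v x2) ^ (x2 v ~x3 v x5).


Scan each clause for unnegated literals.
Clause 1: 1 positive; Clause 2: 2 positive; Clause 3: 2 positive; Clause 4: 2 positive; Clause 5: 2 positive.
Total positive literal occurrences = 9.

9


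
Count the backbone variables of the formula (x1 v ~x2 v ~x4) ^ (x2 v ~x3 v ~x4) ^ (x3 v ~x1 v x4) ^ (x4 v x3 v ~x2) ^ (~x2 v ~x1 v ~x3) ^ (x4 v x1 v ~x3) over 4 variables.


Find all satisfying assignments: 5 model(s).
Check which variables have the same value in every model.
No variable is fixed across all models.
Backbone size = 0.

0


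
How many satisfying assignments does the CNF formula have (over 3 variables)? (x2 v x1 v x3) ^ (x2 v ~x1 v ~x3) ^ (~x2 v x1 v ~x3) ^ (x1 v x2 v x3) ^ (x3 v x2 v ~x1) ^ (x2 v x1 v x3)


Enumerate all 8 truth assignments over 3 variables.
Test each against every clause.
Satisfying assignments found: 4.

4


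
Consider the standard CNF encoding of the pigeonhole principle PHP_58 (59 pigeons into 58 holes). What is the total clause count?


The PHP encoding has two parts:
1) At-least-one-hole clauses: 59 (one per pigeon, each with 58 literals).
2) At-most-one-pigeon-per-hole clauses: 58 holes * C(59,2) = 58 * 1711 = 99238.
Total clauses = 59 + 99238 = 99297.

99297


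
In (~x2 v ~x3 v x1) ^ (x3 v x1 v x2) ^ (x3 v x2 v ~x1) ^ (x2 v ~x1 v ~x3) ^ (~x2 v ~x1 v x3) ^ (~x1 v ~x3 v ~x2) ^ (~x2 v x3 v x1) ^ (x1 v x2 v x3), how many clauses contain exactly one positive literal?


A definite clause has exactly one positive literal.
Clause 1: 1 positive -> definite
Clause 2: 3 positive -> not definite
Clause 3: 2 positive -> not definite
Clause 4: 1 positive -> definite
Clause 5: 1 positive -> definite
Clause 6: 0 positive -> not definite
Clause 7: 2 positive -> not definite
Clause 8: 3 positive -> not definite
Definite clause count = 3.

3


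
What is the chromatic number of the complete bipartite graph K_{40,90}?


K_{40,90} is bipartite by definition: the two parts are independent sets, with every edge crossing between them.
Color all vertices in one part with color 1 and all vertices in the other part with color 2.
Since the graph has at least one edge, one color does not suffice.
Chromatic number = 2.

2


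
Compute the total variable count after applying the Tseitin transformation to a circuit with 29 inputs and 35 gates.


The Tseitin transformation introduces one auxiliary variable per gate.
Total variables = inputs + gates = 29 + 35 = 64.

64


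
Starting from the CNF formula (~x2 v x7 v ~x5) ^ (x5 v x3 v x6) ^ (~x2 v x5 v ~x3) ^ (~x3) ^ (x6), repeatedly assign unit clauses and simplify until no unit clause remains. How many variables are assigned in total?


Unit propagation repeatedly assigns the literal in any unit clause, then simplifies.
Assignments in order: x3 = F, x6 = T.
No further unit clauses remain.
Total variables assigned = 2.

2


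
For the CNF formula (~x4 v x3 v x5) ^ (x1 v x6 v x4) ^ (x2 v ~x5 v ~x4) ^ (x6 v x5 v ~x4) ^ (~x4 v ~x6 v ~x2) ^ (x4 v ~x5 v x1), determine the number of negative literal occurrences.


Scan each clause for negated literals.
Clause 1: 1 negative; Clause 2: 0 negative; Clause 3: 2 negative; Clause 4: 1 negative; Clause 5: 3 negative; Clause 6: 1 negative.
Total negative literal occurrences = 8.

8


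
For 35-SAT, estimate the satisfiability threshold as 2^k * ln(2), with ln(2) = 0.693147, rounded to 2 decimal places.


Using the asymptotic formula: threshold ~ 2^k * ln(2).
2^35 = 34359738368.
34359738368 * 0.693147 = 23816349570.56.

23816349570.56


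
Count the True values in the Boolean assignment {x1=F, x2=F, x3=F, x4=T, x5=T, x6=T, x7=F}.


The weight is the number of variables assigned True.
True variables: x4, x5, x6.
Weight = 3.

3


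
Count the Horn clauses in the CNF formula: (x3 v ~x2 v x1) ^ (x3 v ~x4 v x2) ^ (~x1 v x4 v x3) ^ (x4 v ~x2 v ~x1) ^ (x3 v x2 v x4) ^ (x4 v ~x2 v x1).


A Horn clause has at most one positive literal.
Clause 1: 2 positive lit(s) -> not Horn
Clause 2: 2 positive lit(s) -> not Horn
Clause 3: 2 positive lit(s) -> not Horn
Clause 4: 1 positive lit(s) -> Horn
Clause 5: 3 positive lit(s) -> not Horn
Clause 6: 2 positive lit(s) -> not Horn
Total Horn clauses = 1.

1


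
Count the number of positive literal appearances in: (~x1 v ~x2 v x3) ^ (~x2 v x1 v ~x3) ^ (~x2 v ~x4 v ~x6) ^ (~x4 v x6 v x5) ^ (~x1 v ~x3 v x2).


Scan each clause for unnegated literals.
Clause 1: 1 positive; Clause 2: 1 positive; Clause 3: 0 positive; Clause 4: 2 positive; Clause 5: 1 positive.
Total positive literal occurrences = 5.

5


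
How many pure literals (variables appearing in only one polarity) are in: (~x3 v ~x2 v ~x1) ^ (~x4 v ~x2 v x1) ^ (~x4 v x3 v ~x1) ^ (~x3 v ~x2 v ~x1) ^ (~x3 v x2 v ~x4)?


A pure literal appears in only one polarity across all clauses.
Pure literals: x4 (negative only).
Count = 1.

1


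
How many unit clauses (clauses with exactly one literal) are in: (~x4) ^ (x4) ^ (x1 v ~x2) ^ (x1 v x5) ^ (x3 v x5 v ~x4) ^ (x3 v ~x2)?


A unit clause contains exactly one literal.
Unit clauses found: (~x4), (x4).
Count = 2.

2


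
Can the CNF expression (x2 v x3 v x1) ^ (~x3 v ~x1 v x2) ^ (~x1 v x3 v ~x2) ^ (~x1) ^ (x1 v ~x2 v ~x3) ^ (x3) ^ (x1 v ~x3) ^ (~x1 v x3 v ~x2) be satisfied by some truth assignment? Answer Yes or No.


Check all 8 possible truth assignments.
Number of satisfying assignments found: 0.
The formula is unsatisfiable.

No


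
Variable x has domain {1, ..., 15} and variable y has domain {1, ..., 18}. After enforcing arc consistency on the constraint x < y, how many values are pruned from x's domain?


For the constraint x < y, x needs a supporting value in y's domain.
x can be at most 17 (one less than y's maximum).
Valid x values from domain: 15 out of 15.
Pruned = 15 - 15 = 0.

0


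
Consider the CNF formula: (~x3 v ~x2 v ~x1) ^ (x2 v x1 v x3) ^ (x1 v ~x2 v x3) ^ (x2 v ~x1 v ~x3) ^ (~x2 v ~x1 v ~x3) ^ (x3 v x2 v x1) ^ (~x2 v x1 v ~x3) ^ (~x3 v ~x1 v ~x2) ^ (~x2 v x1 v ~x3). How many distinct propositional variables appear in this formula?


Identify each distinct variable in the formula.
Variables found: x1, x2, x3.
Total distinct variables = 3.

3


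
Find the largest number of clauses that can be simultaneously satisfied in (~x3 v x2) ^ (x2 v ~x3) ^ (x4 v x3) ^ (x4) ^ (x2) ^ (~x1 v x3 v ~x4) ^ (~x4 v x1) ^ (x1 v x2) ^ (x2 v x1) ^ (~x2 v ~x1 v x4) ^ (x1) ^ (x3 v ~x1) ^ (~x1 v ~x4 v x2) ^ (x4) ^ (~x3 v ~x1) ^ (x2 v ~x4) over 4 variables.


Enumerate all 16 truth assignments.
For each, count how many of the 16 clauses are satisfied.
The formula is not fully satisfiable, so the maximum is below 16.
Maximum simultaneously satisfiable clauses = 15.

15


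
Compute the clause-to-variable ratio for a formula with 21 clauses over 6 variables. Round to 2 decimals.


Clause-to-variable ratio = clauses / variables.
21 / 6 = 3.5.

3.5


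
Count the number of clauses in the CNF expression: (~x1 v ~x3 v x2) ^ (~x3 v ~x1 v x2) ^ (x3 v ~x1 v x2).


Each group enclosed in parentheses joined by ^ is one clause.
Counting the conjuncts: 3 clauses.

3


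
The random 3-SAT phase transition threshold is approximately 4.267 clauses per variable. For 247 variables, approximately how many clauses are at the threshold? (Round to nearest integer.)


The 3-SAT phase transition occurs at approximately 4.267 clauses per variable.
m = 4.267 * 247 = 1053.949.
Rounded to nearest integer: 1054.

1054


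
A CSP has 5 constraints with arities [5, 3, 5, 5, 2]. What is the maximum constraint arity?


The arities are: 5, 3, 5, 5, 2.
Scan for the maximum value.
Maximum arity = 5.

5


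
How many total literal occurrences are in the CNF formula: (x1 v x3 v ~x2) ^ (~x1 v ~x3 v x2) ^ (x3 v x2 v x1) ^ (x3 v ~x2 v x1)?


Clause lengths: 3, 3, 3, 3.
Sum = 3 + 3 + 3 + 3 = 12.

12


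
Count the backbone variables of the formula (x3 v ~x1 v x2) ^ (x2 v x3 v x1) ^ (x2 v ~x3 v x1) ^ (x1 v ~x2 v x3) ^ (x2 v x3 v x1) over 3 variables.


Find all satisfying assignments: 4 model(s).
Check which variables have the same value in every model.
No variable is fixed across all models.
Backbone size = 0.

0


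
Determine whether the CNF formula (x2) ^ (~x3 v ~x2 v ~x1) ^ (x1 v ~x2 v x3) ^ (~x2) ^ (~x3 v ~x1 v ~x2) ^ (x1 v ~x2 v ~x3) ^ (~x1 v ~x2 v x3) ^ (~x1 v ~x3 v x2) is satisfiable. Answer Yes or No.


Check all 8 possible truth assignments.
Number of satisfying assignments found: 0.
The formula is unsatisfiable.

No


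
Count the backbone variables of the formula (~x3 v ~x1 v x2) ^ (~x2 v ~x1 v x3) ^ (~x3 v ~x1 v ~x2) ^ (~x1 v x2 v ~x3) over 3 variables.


Find all satisfying assignments: 5 model(s).
Check which variables have the same value in every model.
No variable is fixed across all models.
Backbone size = 0.

0


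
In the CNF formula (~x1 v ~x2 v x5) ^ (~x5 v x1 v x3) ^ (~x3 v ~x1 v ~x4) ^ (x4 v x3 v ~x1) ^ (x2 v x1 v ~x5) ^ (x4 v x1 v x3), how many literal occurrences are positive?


Scan each clause for unnegated literals.
Clause 1: 1 positive; Clause 2: 2 positive; Clause 3: 0 positive; Clause 4: 2 positive; Clause 5: 2 positive; Clause 6: 3 positive.
Total positive literal occurrences = 10.

10


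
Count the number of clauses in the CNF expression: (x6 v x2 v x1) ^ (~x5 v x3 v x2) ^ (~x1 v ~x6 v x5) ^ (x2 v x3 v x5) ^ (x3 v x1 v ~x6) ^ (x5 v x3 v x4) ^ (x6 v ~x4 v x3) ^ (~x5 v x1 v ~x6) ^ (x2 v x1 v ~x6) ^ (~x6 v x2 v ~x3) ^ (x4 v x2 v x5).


Each group enclosed in parentheses joined by ^ is one clause.
Counting the conjuncts: 11 clauses.

11


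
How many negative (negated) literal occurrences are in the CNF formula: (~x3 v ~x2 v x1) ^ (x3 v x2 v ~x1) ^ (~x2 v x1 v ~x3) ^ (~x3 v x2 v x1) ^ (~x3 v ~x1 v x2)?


Scan each clause for negated literals.
Clause 1: 2 negative; Clause 2: 1 negative; Clause 3: 2 negative; Clause 4: 1 negative; Clause 5: 2 negative.
Total negative literal occurrences = 8.

8


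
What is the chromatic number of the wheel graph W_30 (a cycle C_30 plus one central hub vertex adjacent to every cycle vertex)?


W_30 consists of the cycle C_30 together with a hub vertex adjacent to every cycle vertex.
The cycle C_30 needs 2 colors (even cycle -> 2).
The hub is adjacent to every cycle vertex, so it must receive a new color distinct from all of them.
Chromatic number = 2 + 1 = 3.

3


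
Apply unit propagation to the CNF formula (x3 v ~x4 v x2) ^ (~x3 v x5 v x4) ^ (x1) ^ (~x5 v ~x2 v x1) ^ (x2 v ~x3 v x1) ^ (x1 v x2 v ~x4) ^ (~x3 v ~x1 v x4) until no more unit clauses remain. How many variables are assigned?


Unit propagation repeatedly assigns the literal in any unit clause, then simplifies.
Assignments in order: x1 = T.
No further unit clauses remain.
Total variables assigned = 1.

1


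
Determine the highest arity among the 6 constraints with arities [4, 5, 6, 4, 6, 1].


The arities are: 4, 5, 6, 4, 6, 1.
Scan for the maximum value.
Maximum arity = 6.

6


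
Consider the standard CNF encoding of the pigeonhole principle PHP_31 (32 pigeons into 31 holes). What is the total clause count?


The PHP encoding has two parts:
1) At-least-one-hole clauses: 32 (one per pigeon, each with 31 literals).
2) At-most-one-pigeon-per-hole clauses: 31 holes * C(32,2) = 31 * 496 = 15376.
Total clauses = 32 + 15376 = 15408.

15408


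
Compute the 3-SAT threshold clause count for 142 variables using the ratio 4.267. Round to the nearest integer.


The 3-SAT phase transition occurs at approximately 4.267 clauses per variable.
m = 4.267 * 142 = 605.914.
Rounded to nearest integer: 606.

606


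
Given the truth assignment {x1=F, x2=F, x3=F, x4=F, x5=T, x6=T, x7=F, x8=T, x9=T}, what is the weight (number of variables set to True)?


The weight is the number of variables assigned True.
True variables: x5, x6, x8, x9.
Weight = 4.

4


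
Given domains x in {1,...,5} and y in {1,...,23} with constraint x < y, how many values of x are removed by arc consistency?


For the constraint x < y, x needs a supporting value in y's domain.
x can be at most 22 (one less than y's maximum).
Valid x values from domain: 5 out of 5.
Pruned = 5 - 5 = 0.

0


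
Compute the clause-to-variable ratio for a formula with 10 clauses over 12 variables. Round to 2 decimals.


Clause-to-variable ratio = clauses / variables.
10 / 12 = 0.83.

0.83


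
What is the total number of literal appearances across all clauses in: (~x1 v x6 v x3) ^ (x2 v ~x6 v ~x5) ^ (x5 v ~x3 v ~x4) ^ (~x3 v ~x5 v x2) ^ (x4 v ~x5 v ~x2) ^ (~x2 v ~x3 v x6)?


Clause lengths: 3, 3, 3, 3, 3, 3.
Sum = 3 + 3 + 3 + 3 + 3 + 3 = 18.

18


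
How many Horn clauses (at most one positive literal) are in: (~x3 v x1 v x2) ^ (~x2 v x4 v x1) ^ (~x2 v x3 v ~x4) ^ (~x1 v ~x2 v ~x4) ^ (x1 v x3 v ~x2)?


A Horn clause has at most one positive literal.
Clause 1: 2 positive lit(s) -> not Horn
Clause 2: 2 positive lit(s) -> not Horn
Clause 3: 1 positive lit(s) -> Horn
Clause 4: 0 positive lit(s) -> Horn
Clause 5: 2 positive lit(s) -> not Horn
Total Horn clauses = 2.

2


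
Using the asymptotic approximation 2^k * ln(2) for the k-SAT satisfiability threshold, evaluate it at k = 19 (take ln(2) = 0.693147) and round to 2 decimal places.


Using the asymptotic formula: threshold ~ 2^k * ln(2).
2^19 = 524288.
524288 * 0.693147 = 363408.65.

363408.65


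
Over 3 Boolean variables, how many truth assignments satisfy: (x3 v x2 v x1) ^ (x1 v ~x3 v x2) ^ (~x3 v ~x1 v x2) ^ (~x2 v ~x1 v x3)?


Enumerate all 8 truth assignments over 3 variables.
Test each against every clause.
Satisfying assignments found: 4.

4


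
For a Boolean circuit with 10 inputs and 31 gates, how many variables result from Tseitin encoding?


The Tseitin transformation introduces one auxiliary variable per gate.
Total variables = inputs + gates = 10 + 31 = 41.

41


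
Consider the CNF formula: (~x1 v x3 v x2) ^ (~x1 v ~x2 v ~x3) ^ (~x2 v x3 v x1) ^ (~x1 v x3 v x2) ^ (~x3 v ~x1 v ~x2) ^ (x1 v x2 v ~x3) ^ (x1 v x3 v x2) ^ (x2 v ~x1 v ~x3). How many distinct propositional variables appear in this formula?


Identify each distinct variable in the formula.
Variables found: x1, x2, x3.
Total distinct variables = 3.

3


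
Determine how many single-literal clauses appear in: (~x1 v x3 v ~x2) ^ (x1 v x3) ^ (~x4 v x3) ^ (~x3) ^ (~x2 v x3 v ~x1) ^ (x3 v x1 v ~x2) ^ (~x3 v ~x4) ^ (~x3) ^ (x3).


A unit clause contains exactly one literal.
Unit clauses found: (~x3), (~x3), (x3).
Count = 3.

3


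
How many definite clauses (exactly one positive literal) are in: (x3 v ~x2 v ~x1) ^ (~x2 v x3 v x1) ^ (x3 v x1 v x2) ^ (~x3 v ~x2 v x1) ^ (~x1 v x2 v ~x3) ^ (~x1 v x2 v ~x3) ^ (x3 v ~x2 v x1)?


A definite clause has exactly one positive literal.
Clause 1: 1 positive -> definite
Clause 2: 2 positive -> not definite
Clause 3: 3 positive -> not definite
Clause 4: 1 positive -> definite
Clause 5: 1 positive -> definite
Clause 6: 1 positive -> definite
Clause 7: 2 positive -> not definite
Definite clause count = 4.

4


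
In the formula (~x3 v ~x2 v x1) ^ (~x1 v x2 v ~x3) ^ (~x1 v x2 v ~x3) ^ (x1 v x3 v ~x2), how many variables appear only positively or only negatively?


A pure literal appears in only one polarity across all clauses.
No pure literals found.
Count = 0.

0


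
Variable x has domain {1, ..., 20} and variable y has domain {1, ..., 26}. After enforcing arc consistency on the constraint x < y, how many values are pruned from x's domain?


For the constraint x < y, x needs a supporting value in y's domain.
x can be at most 25 (one less than y's maximum).
Valid x values from domain: 20 out of 20.
Pruned = 20 - 20 = 0.

0


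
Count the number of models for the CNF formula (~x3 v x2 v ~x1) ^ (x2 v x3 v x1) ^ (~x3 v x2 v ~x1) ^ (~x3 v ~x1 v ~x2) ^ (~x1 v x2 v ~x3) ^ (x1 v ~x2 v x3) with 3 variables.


Enumerate all 8 truth assignments over 3 variables.
Test each against every clause.
Satisfying assignments found: 4.

4


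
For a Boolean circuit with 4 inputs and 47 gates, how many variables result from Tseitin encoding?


The Tseitin transformation introduces one auxiliary variable per gate.
Total variables = inputs + gates = 4 + 47 = 51.

51


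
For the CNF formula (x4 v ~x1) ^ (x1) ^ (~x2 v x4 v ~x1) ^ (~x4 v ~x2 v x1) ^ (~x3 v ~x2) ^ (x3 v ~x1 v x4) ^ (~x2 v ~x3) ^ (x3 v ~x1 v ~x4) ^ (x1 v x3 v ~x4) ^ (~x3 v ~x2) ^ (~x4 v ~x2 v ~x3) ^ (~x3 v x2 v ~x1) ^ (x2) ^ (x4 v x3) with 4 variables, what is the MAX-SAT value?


Enumerate all 16 truth assignments.
For each, count how many of the 14 clauses are satisfied.
The formula is not fully satisfiable, so the maximum is below 14.
Maximum simultaneously satisfiable clauses = 13.

13


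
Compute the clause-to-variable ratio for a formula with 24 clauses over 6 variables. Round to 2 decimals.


Clause-to-variable ratio = clauses / variables.
24 / 6 = 4.0.

4.0


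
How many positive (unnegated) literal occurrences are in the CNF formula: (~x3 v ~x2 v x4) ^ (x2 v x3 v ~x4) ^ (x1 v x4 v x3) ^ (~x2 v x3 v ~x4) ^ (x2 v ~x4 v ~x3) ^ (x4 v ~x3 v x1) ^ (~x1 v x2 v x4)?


Scan each clause for unnegated literals.
Clause 1: 1 positive; Clause 2: 2 positive; Clause 3: 3 positive; Clause 4: 1 positive; Clause 5: 1 positive; Clause 6: 2 positive; Clause 7: 2 positive.
Total positive literal occurrences = 12.

12


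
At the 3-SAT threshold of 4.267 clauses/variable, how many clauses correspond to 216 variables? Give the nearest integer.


The 3-SAT phase transition occurs at approximately 4.267 clauses per variable.
m = 4.267 * 216 = 921.672.
Rounded to nearest integer: 922.

922


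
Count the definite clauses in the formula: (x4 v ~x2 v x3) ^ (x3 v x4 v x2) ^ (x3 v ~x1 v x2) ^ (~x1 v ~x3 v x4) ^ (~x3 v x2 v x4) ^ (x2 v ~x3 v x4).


A definite clause has exactly one positive literal.
Clause 1: 2 positive -> not definite
Clause 2: 3 positive -> not definite
Clause 3: 2 positive -> not definite
Clause 4: 1 positive -> definite
Clause 5: 2 positive -> not definite
Clause 6: 2 positive -> not definite
Definite clause count = 1.

1


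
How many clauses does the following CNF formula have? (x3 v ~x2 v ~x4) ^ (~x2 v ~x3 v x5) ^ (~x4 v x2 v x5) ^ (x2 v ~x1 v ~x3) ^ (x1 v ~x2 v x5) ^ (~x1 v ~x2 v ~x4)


Each group enclosed in parentheses joined by ^ is one clause.
Counting the conjuncts: 6 clauses.

6


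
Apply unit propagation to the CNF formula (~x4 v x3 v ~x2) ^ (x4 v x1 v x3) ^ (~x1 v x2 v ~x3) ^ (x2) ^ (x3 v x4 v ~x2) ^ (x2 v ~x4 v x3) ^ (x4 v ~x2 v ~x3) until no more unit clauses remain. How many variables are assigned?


Unit propagation repeatedly assigns the literal in any unit clause, then simplifies.
Assignments in order: x2 = T.
No further unit clauses remain.
Total variables assigned = 1.

1


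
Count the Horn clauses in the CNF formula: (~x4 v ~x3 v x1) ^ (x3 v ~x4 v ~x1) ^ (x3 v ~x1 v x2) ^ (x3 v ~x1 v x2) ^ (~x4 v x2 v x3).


A Horn clause has at most one positive literal.
Clause 1: 1 positive lit(s) -> Horn
Clause 2: 1 positive lit(s) -> Horn
Clause 3: 2 positive lit(s) -> not Horn
Clause 4: 2 positive lit(s) -> not Horn
Clause 5: 2 positive lit(s) -> not Horn
Total Horn clauses = 2.

2


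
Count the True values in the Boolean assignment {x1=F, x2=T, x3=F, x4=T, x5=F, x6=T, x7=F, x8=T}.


The weight is the number of variables assigned True.
True variables: x2, x4, x6, x8.
Weight = 4.

4


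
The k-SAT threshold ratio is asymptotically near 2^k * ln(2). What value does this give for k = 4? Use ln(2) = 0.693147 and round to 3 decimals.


Using the asymptotic formula: threshold ~ 2^k * ln(2).
2^4 = 16.
16 * 0.693147 = 11.09.

11.09


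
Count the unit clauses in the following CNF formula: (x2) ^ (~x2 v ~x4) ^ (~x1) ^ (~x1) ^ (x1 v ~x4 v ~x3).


A unit clause contains exactly one literal.
Unit clauses found: (x2), (~x1), (~x1).
Count = 3.

3


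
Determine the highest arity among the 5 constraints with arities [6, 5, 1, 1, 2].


The arities are: 6, 5, 1, 1, 2.
Scan for the maximum value.
Maximum arity = 6.

6


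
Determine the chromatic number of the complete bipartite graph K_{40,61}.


K_{40,61} is bipartite by definition: the two parts are independent sets, with every edge crossing between them.
Color all vertices in one part with color 1 and all vertices in the other part with color 2.
Since the graph has at least one edge, one color does not suffice.
Chromatic number = 2.

2


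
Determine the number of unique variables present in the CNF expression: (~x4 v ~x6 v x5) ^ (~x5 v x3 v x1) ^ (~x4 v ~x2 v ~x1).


Identify each distinct variable in the formula.
Variables found: x1, x2, x3, x4, x5, x6.
Total distinct variables = 6.

6


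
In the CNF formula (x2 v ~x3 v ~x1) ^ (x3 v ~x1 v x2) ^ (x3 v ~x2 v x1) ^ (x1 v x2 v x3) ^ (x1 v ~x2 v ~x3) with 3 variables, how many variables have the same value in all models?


Find all satisfying assignments: 3 model(s).
Check which variables have the same value in every model.
No variable is fixed across all models.
Backbone size = 0.

0


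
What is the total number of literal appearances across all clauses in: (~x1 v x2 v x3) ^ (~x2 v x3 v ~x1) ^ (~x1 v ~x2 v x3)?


Clause lengths: 3, 3, 3.
Sum = 3 + 3 + 3 = 9.

9


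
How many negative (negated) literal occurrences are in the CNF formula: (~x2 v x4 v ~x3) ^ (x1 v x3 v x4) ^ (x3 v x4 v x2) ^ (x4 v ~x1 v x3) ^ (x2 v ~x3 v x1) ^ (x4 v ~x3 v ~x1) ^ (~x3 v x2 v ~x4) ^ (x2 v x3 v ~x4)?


Scan each clause for negated literals.
Clause 1: 2 negative; Clause 2: 0 negative; Clause 3: 0 negative; Clause 4: 1 negative; Clause 5: 1 negative; Clause 6: 2 negative; Clause 7: 2 negative; Clause 8: 1 negative.
Total negative literal occurrences = 9.

9


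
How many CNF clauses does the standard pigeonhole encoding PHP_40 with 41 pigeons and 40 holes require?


The PHP encoding has two parts:
1) At-least-one-hole clauses: 41 (one per pigeon, each with 40 literals).
2) At-most-one-pigeon-per-hole clauses: 40 holes * C(41,2) = 40 * 820 = 32800.
Total clauses = 41 + 32800 = 32841.

32841


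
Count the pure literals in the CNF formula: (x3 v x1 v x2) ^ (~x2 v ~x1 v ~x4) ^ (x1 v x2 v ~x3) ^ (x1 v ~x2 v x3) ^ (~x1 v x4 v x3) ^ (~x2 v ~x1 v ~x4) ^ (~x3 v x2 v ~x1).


A pure literal appears in only one polarity across all clauses.
No pure literals found.
Count = 0.

0


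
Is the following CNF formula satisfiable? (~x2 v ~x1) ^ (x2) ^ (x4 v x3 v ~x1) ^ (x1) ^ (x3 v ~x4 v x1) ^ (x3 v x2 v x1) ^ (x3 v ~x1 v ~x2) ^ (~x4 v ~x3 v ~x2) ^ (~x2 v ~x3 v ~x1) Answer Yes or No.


Check all 16 possible truth assignments.
Number of satisfying assignments found: 0.
The formula is unsatisfiable.

No


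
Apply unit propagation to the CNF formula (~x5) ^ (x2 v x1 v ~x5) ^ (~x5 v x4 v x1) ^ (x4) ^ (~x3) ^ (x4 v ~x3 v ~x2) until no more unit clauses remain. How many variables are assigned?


Unit propagation repeatedly assigns the literal in any unit clause, then simplifies.
Assignments in order: x5 = F, x4 = T, x3 = F.
No further unit clauses remain.
Total variables assigned = 3.

3


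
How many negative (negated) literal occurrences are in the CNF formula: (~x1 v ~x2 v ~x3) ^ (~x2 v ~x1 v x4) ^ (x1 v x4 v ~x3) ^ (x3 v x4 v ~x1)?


Scan each clause for negated literals.
Clause 1: 3 negative; Clause 2: 2 negative; Clause 3: 1 negative; Clause 4: 1 negative.
Total negative literal occurrences = 7.

7


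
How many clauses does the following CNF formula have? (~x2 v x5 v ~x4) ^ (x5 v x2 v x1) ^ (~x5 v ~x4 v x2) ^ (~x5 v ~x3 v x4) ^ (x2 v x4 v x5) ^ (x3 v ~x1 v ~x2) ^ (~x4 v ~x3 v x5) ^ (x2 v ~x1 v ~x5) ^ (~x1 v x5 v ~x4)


Each group enclosed in parentheses joined by ^ is one clause.
Counting the conjuncts: 9 clauses.

9


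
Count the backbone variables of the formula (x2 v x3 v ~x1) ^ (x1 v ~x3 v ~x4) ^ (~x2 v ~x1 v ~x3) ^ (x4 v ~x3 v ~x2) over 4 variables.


Find all satisfying assignments: 9 model(s).
Check which variables have the same value in every model.
No variable is fixed across all models.
Backbone size = 0.

0


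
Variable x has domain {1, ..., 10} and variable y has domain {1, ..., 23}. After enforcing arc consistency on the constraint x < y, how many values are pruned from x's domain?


For the constraint x < y, x needs a supporting value in y's domain.
x can be at most 22 (one less than y's maximum).
Valid x values from domain: 10 out of 10.
Pruned = 10 - 10 = 0.

0


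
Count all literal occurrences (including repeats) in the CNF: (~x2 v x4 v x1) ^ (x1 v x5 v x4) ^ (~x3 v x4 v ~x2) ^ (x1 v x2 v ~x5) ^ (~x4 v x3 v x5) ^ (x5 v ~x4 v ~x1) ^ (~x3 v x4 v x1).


Clause lengths: 3, 3, 3, 3, 3, 3, 3.
Sum = 3 + 3 + 3 + 3 + 3 + 3 + 3 = 21.

21


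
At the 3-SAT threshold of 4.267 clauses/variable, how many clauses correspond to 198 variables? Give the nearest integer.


The 3-SAT phase transition occurs at approximately 4.267 clauses per variable.
m = 4.267 * 198 = 844.866.
Rounded to nearest integer: 845.

845


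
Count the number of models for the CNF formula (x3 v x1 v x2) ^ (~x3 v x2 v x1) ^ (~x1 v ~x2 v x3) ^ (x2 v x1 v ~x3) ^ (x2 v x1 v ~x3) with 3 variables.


Enumerate all 8 truth assignments over 3 variables.
Test each against every clause.
Satisfying assignments found: 5.

5


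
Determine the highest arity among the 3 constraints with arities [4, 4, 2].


The arities are: 4, 4, 2.
Scan for the maximum value.
Maximum arity = 4.

4


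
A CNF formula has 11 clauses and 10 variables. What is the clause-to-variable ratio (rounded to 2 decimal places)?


Clause-to-variable ratio = clauses / variables.
11 / 10 = 1.1.

1.1


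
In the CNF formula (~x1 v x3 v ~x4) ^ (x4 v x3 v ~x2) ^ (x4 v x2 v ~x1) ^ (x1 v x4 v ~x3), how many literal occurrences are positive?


Scan each clause for unnegated literals.
Clause 1: 1 positive; Clause 2: 2 positive; Clause 3: 2 positive; Clause 4: 2 positive.
Total positive literal occurrences = 7.

7


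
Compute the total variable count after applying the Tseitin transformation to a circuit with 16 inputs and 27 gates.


The Tseitin transformation introduces one auxiliary variable per gate.
Total variables = inputs + gates = 16 + 27 = 43.

43


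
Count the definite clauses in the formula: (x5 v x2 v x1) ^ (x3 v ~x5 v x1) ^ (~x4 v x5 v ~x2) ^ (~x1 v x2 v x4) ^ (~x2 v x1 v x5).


A definite clause has exactly one positive literal.
Clause 1: 3 positive -> not definite
Clause 2: 2 positive -> not definite
Clause 3: 1 positive -> definite
Clause 4: 2 positive -> not definite
Clause 5: 2 positive -> not definite
Definite clause count = 1.

1


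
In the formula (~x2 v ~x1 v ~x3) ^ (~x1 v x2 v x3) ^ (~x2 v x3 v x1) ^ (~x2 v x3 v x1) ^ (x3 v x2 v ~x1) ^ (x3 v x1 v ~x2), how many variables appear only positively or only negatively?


A pure literal appears in only one polarity across all clauses.
No pure literals found.
Count = 0.

0


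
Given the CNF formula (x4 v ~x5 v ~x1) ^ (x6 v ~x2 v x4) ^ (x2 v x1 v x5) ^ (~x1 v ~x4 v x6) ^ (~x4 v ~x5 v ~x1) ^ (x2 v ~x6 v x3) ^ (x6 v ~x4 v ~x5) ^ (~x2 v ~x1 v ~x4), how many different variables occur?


Identify each distinct variable in the formula.
Variables found: x1, x2, x3, x4, x5, x6.
Total distinct variables = 6.

6


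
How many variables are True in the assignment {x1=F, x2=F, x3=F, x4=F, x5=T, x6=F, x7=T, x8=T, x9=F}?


The weight is the number of variables assigned True.
True variables: x5, x7, x8.
Weight = 3.

3


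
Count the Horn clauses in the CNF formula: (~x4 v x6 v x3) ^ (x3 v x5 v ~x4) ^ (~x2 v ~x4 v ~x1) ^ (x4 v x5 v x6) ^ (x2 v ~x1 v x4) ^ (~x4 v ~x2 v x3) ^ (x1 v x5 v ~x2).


A Horn clause has at most one positive literal.
Clause 1: 2 positive lit(s) -> not Horn
Clause 2: 2 positive lit(s) -> not Horn
Clause 3: 0 positive lit(s) -> Horn
Clause 4: 3 positive lit(s) -> not Horn
Clause 5: 2 positive lit(s) -> not Horn
Clause 6: 1 positive lit(s) -> Horn
Clause 7: 2 positive lit(s) -> not Horn
Total Horn clauses = 2.

2


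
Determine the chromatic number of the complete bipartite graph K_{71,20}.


K_{71,20} is bipartite by definition: the two parts are independent sets, with every edge crossing between them.
Color all vertices in one part with color 1 and all vertices in the other part with color 2.
Since the graph has at least one edge, one color does not suffice.
Chromatic number = 2.

2


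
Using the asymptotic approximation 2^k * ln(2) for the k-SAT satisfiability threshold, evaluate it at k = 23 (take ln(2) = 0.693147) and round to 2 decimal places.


Using the asymptotic formula: threshold ~ 2^k * ln(2).
2^23 = 8388608.
8388608 * 0.693147 = 5814538.47.

5814538.47


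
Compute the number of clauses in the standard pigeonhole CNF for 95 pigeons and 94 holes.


The PHP encoding has two parts:
1) At-least-one-hole clauses: 95 (one per pigeon, each with 94 literals).
2) At-most-one-pigeon-per-hole clauses: 94 holes * C(95,2) = 94 * 4465 = 419710.
Total clauses = 95 + 419710 = 419805.

419805


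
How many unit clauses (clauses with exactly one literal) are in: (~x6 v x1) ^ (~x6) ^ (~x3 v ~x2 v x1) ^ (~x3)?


A unit clause contains exactly one literal.
Unit clauses found: (~x6), (~x3).
Count = 2.

2


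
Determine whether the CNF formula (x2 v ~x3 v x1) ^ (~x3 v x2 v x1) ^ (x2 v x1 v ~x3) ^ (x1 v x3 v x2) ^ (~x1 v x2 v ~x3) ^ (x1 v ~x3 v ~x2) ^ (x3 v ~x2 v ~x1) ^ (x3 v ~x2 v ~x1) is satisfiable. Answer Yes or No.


Check all 8 possible truth assignments.
Number of satisfying assignments found: 3.
The formula is satisfiable.

Yes


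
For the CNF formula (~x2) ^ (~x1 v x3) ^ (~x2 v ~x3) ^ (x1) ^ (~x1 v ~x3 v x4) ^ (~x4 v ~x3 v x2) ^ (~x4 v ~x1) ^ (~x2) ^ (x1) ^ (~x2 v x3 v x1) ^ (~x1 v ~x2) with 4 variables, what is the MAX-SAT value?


Enumerate all 16 truth assignments.
For each, count how many of the 11 clauses are satisfied.
The formula is not fully satisfiable, so the maximum is below 11.
Maximum simultaneously satisfiable clauses = 10.

10


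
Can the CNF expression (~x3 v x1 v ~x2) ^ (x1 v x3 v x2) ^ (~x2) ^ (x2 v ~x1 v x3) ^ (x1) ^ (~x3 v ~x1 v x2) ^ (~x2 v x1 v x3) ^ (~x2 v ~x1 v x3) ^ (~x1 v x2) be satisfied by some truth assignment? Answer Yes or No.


Check all 8 possible truth assignments.
Number of satisfying assignments found: 0.
The formula is unsatisfiable.

No


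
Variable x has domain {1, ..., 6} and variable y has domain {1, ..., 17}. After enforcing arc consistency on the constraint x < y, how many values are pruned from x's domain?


For the constraint x < y, x needs a supporting value in y's domain.
x can be at most 16 (one less than y's maximum).
Valid x values from domain: 6 out of 6.
Pruned = 6 - 6 = 0.

0


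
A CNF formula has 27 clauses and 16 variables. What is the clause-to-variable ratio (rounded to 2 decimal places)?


Clause-to-variable ratio = clauses / variables.
27 / 16 = 1.69.

1.69


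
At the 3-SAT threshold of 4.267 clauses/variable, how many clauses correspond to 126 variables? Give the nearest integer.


The 3-SAT phase transition occurs at approximately 4.267 clauses per variable.
m = 4.267 * 126 = 537.642.
Rounded to nearest integer: 538.

538


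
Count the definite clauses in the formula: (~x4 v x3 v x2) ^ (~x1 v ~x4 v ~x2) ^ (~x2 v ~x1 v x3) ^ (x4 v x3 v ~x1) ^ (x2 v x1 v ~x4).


A definite clause has exactly one positive literal.
Clause 1: 2 positive -> not definite
Clause 2: 0 positive -> not definite
Clause 3: 1 positive -> definite
Clause 4: 2 positive -> not definite
Clause 5: 2 positive -> not definite
Definite clause count = 1.

1


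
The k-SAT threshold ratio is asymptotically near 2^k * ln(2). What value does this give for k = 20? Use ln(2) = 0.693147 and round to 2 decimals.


Using the asymptotic formula: threshold ~ 2^k * ln(2).
2^20 = 1048576.
1048576 * 0.693147 = 726817.31.

726817.31


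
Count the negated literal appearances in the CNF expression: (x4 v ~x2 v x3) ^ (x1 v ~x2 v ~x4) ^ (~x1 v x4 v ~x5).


Scan each clause for negated literals.
Clause 1: 1 negative; Clause 2: 2 negative; Clause 3: 2 negative.
Total negative literal occurrences = 5.

5
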